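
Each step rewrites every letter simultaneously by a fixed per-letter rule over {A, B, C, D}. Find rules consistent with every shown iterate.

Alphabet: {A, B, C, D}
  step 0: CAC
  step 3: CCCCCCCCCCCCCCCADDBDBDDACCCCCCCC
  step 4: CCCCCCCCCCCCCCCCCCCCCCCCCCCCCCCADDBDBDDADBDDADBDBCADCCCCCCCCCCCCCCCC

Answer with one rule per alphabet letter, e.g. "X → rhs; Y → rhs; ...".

  step 3 ⇒ step 4: CCCCCCCCCCCCCCCADDBDBDDACCCCCCCC ⇒ CC·CC·CC·CC·CC·CC·CC·CC·CC·CC·CC·CC·CC·CC·CC·CAD·DB·DB·DDA·DB·DDA·DB·DB·CAD·CC·CC·CC·CC·CC·CC·CC·CC
    A ↦ CAD
    B ↦ DDA
    C ↦ CC
    D ↦ DB

A->CAD, B->DDA, C->CC, D->DB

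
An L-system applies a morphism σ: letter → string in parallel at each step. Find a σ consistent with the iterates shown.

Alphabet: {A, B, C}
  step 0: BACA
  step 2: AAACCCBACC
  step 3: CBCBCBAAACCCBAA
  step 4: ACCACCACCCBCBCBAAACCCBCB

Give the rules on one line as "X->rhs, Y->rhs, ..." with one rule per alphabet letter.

  step 3 ⇒ step 4: CBCBCBAAACCCBAA ⇒ A·CC·A·CC·A·CC·CB·CB·CB·A·A·A·CC·CB·CB
    A ↦ CB
    B ↦ CC
    C ↦ A

A->CB, B->CC, C->A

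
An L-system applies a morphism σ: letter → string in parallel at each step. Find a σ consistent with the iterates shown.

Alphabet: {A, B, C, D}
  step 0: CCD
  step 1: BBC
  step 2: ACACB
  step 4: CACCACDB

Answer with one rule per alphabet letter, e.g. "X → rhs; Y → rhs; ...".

  step 1 ⇒ step 2: BBC ⇒ AC·AC·B
    B ↦ AC
    C ↦ B
    A ↦ D  (constrained at step 2)
  step 0 ⇒ step 1: CCD ⇒ B·B·C
    D ↦ C

A->D, B->AC, C->B, D->C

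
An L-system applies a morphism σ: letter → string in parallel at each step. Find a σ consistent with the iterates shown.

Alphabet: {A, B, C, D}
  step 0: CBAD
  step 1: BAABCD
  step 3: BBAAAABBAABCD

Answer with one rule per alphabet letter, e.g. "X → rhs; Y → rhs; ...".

  step 0 ⇒ step 1: CBAD ⇒ B·AA·B·CD
    A ↦ B
    B ↦ AA
    C ↦ B
    D ↦ CD

A->B, B->AA, C->B, D->CD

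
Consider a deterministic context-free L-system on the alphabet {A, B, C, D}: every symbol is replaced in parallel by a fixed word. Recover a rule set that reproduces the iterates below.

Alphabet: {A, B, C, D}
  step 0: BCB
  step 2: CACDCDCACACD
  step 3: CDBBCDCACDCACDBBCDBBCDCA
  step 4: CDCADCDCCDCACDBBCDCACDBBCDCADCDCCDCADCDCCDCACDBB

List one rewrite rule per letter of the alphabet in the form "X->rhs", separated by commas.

A->BB, B->DC, C->CD, D->CA

  step 3 ⇒ step 4: CDBBCDCACDCACDBBCDBBCDCA ⇒ CD·CA·DC·DC·CD·CA·CD·BB·CD·CA·CD·BB·CD·CA·DC·DC·CD·CA·DC·DC·CD·CA·CD·BB
    A ↦ BB
    B ↦ DC
    C ↦ CD
    D ↦ CA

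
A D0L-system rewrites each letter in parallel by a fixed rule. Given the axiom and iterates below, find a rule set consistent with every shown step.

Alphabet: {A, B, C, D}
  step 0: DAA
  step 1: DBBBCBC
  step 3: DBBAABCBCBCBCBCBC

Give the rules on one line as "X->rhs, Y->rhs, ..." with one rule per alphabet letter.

A->BC, B->A, C->A, D->DBB

  step 0 ⇒ step 1: DAA ⇒ DBB·BC·BC
    A ↦ BC
    D ↦ DBB
    B ↦ A  (constrained at step 1)
    C ↦ A  (constrained at step 1)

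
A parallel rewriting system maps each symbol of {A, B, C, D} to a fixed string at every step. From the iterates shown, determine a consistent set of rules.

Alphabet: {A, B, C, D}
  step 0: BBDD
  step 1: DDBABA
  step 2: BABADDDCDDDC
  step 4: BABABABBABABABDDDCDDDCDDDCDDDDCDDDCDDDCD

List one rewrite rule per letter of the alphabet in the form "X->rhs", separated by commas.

A->DDC, B->D, C->B, D->BA

  step 1 ⇒ step 2: DDBABA ⇒ BA·BA·D·DDC·D·DDC
    A ↦ DDC
    B ↦ D
    D ↦ BA
    C ↦ B  (constrained at step 2)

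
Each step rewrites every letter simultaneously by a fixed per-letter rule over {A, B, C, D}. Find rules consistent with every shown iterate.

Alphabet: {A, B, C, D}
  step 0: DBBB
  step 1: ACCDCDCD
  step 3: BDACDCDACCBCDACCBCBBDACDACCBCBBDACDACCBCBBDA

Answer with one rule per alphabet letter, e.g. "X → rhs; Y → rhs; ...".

  step 0 ⇒ step 1: DBBB ⇒ AC·CD·CD·CD
    B ↦ CD
    D ↦ AC
    A ↦ CB  (constrained at step 1)
    C ↦ BDA  (constrained at step 1)

A->CB, B->CD, C->BDA, D->AC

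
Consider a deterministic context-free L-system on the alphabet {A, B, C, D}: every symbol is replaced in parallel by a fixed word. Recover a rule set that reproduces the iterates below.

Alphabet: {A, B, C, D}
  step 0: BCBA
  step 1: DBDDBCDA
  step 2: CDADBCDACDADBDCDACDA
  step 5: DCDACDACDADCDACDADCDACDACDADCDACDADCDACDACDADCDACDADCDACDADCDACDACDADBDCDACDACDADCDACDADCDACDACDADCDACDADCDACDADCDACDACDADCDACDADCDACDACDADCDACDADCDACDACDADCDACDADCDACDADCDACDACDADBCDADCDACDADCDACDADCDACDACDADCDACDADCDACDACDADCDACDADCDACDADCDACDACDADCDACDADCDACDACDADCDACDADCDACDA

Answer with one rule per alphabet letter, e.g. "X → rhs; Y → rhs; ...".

  step 1 ⇒ step 2: DBDDBCDA ⇒ CDA·DB·CDA·CDA·DB·D·CDA·CDA
    A ↦ CDA
    B ↦ DB
    C ↦ D
    D ↦ CDA

A->CDA, B->DB, C->D, D->CDA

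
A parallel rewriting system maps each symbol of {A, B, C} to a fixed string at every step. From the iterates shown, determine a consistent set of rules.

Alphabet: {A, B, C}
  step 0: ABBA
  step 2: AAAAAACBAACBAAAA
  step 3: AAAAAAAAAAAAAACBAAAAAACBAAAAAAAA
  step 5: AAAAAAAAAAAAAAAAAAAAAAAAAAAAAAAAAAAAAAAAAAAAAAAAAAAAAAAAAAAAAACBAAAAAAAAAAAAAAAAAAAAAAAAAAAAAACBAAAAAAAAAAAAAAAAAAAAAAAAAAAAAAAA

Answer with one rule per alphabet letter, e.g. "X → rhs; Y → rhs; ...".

A->AA, B->CB, C->AA

  step 2 ⇒ step 3: AAAAAACBAACBAAAA ⇒ AA·AA·AA·AA·AA·AA·AA·CB·AA·AA·AA·CB·AA·AA·AA·AA
    A ↦ AA
    B ↦ CB
    C ↦ AA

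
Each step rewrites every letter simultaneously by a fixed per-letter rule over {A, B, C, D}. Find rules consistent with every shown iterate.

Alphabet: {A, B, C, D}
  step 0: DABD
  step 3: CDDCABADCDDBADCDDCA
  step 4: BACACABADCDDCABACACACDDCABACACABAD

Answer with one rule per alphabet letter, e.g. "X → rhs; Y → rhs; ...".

A->D, B->CD, C->BA, D->CA

  step 3 ⇒ step 4: CDDCABADCDDBADCDDCA ⇒ BA·CA·CA·BA·D·CD·D·CA·BA·CA·CA·CD·D·CA·BA·CA·CA·BA·D
    A ↦ D
    B ↦ CD
    C ↦ BA
    D ↦ CA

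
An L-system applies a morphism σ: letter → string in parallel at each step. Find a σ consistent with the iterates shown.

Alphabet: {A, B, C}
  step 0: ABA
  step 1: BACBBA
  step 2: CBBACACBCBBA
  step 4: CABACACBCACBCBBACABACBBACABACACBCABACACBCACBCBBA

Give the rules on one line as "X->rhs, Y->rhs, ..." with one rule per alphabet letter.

  step 1 ⇒ step 2: BACBBA ⇒ CB·BA·CA·CB·CB·BA
    A ↦ BA
    B ↦ CB
    C ↦ CA

A->BA, B->CB, C->CA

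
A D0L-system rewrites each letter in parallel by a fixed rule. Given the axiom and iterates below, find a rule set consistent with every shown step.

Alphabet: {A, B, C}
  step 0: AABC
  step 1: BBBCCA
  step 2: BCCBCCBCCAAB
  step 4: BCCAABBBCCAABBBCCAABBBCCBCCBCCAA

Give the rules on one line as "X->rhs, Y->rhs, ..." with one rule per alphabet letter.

  step 1 ⇒ step 2: BBBCCA ⇒ BCC·BCC·BCC·A·A·B
    A ↦ B
    B ↦ BCC
    C ↦ A

A->B, B->BCC, C->A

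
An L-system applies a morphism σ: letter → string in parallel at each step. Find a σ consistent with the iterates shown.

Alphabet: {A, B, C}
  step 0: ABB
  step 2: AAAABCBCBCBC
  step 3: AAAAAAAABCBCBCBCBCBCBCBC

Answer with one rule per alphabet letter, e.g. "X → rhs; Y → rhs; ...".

A->AA, B->BC, C->BC

  step 2 ⇒ step 3: AAAABCBCBCBC ⇒ AA·AA·AA·AA·BC·BC·BC·BC·BC·BC·BC·BC
    A ↦ AA
    B ↦ BC
    C ↦ BC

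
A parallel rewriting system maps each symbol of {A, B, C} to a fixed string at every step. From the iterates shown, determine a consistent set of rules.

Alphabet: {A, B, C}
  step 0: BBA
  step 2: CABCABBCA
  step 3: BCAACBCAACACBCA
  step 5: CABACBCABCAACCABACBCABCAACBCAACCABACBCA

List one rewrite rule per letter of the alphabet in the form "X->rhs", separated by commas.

A->CA, B->AC, C->B

  step 2 ⇒ step 3: CABCABBCA ⇒ B·CA·AC·B·CA·AC·AC·B·CA
    A ↦ CA
    B ↦ AC
    C ↦ B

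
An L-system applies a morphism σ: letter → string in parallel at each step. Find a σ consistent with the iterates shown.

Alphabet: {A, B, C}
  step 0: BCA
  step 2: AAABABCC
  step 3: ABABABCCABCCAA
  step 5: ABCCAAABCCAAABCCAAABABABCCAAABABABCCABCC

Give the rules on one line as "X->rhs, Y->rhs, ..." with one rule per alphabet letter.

A->AB, B->CC, C->A

  step 2 ⇒ step 3: AAABABCC ⇒ AB·AB·AB·CC·AB·CC·A·A
    A ↦ AB
    B ↦ CC
    C ↦ A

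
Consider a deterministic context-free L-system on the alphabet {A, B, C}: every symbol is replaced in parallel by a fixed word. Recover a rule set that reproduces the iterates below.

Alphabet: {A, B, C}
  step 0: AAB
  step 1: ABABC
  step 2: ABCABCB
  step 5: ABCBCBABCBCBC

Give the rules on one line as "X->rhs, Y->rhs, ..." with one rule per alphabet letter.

A->AB, B->C, C->B

  step 1 ⇒ step 2: ABABC ⇒ AB·C·AB·C·B
    A ↦ AB
    B ↦ C
    C ↦ B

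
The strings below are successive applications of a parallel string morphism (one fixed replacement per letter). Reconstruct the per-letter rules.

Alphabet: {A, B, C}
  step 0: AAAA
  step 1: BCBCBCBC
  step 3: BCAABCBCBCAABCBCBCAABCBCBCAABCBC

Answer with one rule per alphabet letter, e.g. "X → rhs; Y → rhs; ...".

  step 0 ⇒ step 1: AAAA ⇒ BC·BC·BC·BC
    A ↦ BC
    B ↦ BC  (constrained at step 1)
    C ↦ AA  (constrained at step 1)

A->BC, B->BC, C->AA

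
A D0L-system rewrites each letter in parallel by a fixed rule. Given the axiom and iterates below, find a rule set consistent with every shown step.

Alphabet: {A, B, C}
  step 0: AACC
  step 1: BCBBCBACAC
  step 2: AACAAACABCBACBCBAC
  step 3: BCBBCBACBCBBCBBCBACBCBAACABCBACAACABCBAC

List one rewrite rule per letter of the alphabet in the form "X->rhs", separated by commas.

A->BCB, B->A, C->AC

  step 2 ⇒ step 3: AACAAACABCBACBCBAC ⇒ BCB·BCB·AC·BCB·BCB·BCB·AC·BCB·A·AC·A·BCB·AC·A·AC·A·BCB·AC
    A ↦ BCB
    B ↦ A
    C ↦ AC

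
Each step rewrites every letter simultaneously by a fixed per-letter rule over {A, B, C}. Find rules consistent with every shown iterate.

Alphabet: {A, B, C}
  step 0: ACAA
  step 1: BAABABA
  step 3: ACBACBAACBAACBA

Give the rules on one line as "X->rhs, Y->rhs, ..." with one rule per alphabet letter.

A->BA, B->C, C->A

  step 0 ⇒ step 1: ACAA ⇒ BA·A·BA·BA
    A ↦ BA
    C ↦ A
    B ↦ C  (constrained at step 1)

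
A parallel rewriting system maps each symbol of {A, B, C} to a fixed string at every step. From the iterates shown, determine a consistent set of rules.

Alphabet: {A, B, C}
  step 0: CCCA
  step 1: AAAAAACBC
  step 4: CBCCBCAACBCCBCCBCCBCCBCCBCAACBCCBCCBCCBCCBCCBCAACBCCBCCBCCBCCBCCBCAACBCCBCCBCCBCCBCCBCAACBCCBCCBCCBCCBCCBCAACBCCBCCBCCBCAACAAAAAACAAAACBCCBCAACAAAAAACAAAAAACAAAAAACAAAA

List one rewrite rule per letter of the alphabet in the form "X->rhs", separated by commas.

A->CBC, B->CAA, C->AA

  step 0 ⇒ step 1: CCCA ⇒ AA·AA·AA·CBC
    A ↦ CBC
    C ↦ AA
    B ↦ CAA  (constrained at step 1)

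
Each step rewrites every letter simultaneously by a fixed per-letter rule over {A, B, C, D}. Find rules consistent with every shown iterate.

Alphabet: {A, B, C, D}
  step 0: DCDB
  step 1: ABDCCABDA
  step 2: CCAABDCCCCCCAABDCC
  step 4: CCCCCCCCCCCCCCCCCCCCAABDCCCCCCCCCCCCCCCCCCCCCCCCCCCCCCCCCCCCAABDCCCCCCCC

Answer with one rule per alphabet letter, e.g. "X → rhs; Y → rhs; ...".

  step 1 ⇒ step 2: ABDCCABDA ⇒ CC·A·ABD·CC·CC·CC·A·ABD·CC
    A ↦ CC
    B ↦ A
    C ↦ CC
    D ↦ ABD

A->CC, B->A, C->CC, D->ABD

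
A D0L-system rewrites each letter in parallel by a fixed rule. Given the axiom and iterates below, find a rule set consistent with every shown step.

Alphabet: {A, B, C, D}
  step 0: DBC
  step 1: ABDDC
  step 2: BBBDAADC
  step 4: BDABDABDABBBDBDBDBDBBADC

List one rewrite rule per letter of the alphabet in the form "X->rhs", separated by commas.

  step 1 ⇒ step 2: ABDDC ⇒ BB·BD·A·A·DC
    A ↦ BB
    B ↦ BD
    C ↦ DC
    D ↦ A

A->BB, B->BD, C->DC, D->A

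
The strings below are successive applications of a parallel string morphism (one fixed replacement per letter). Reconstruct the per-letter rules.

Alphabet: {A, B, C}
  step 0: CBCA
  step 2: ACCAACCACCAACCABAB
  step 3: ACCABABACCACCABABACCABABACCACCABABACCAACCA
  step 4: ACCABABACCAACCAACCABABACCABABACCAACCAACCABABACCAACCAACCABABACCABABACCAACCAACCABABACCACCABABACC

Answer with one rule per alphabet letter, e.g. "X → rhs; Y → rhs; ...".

  step 3 ⇒ step 4: ACCABABACCACCABABACCABABACCACCABABACCAACCA ⇒ ACC·AB·AB·ACC·A·ACC·A·ACC·AB·AB·ACC·AB·AB·ACC·A·ACC·A·ACC·AB·AB·ACC·A·ACC·A·ACC·AB·AB·ACC·AB·AB·ACC·A·ACC·A·ACC·AB·AB·ACC·ACC·AB·AB·ACC
    A ↦ ACC
    B ↦ A
    C ↦ AB

A->ACC, B->A, C->AB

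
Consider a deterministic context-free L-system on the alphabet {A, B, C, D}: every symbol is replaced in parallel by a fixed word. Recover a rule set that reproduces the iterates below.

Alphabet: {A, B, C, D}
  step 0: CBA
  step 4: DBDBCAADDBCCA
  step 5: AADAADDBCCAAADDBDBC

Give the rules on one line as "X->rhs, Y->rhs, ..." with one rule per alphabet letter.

A->C, B->AD, C->DB, D->A

  step 4 ⇒ step 5: DBDBCAADDBCCA ⇒ A·AD·A·AD·DB·C·C·A·A·AD·DB·DB·C
    A ↦ C
    B ↦ AD
    C ↦ DB
    D ↦ A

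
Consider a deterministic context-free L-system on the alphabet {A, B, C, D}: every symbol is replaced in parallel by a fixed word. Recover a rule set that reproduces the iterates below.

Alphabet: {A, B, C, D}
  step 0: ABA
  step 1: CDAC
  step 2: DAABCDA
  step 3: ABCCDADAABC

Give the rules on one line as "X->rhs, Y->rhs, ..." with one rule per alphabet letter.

  step 2 ⇒ step 3: DAABCDA ⇒ AB·C·C·DA·DA·AB·C
    A ↦ C
    B ↦ DA
    C ↦ DA
    D ↦ AB

A->C, B->DA, C->DA, D->AB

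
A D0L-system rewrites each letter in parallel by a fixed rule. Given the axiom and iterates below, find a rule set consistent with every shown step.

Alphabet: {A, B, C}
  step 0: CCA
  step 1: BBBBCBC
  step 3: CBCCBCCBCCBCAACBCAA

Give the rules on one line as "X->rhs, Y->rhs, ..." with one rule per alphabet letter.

A->CBC, B->A, C->BB

  step 0 ⇒ step 1: CCA ⇒ BB·BB·CBC
    A ↦ CBC
    C ↦ BB
    B ↦ A  (constrained at step 1)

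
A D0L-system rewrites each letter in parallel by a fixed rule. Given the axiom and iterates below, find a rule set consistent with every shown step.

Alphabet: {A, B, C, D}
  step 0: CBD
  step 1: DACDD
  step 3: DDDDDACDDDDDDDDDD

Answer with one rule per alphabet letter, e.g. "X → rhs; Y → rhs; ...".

A->CB, B->AC, C->D, D->DD

  step 0 ⇒ step 1: CBD ⇒ D·AC·DD
    B ↦ AC
    C ↦ D
    D ↦ DD
    A ↦ CB  (constrained at step 1)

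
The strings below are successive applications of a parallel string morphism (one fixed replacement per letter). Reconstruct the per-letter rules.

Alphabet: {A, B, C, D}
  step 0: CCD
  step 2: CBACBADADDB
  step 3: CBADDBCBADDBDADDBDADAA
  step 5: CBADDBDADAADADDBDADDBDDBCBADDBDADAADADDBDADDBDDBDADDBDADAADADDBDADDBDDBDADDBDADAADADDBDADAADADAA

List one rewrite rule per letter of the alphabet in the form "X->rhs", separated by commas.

A->DDB, B->A, C->CB, D->DA

  step 2 ⇒ step 3: CBACBADADDB ⇒ CB·A·DDB·CB·A·DDB·DA·DDB·DA·DA·A
    A ↦ DDB
    B ↦ A
    C ↦ CB
    D ↦ DA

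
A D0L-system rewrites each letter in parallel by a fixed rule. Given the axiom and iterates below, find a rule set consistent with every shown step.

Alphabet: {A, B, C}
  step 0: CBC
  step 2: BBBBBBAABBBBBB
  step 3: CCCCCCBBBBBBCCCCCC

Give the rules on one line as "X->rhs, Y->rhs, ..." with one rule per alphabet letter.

  step 2 ⇒ step 3: BBBBBBAABBBBBB ⇒ C·C·C·C·C·C·BBB·BBB·C·C·C·C·C·C
    A ↦ BBB
    B ↦ C
    C ↦ AA  (constrained at step 0)

A->BBB, B->C, C->AA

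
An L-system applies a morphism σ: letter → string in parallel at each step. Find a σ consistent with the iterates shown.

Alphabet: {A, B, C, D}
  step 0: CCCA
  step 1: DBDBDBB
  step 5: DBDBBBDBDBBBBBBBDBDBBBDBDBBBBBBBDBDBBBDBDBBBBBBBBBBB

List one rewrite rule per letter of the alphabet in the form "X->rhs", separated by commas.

A->B, B->AA, C->DB, D->CC

  step 0 ⇒ step 1: CCCA ⇒ DB·DB·DB·B
    A ↦ B
    C ↦ DB
    B ↦ AA  (constrained at step 1)
    D ↦ CC  (constrained at step 1)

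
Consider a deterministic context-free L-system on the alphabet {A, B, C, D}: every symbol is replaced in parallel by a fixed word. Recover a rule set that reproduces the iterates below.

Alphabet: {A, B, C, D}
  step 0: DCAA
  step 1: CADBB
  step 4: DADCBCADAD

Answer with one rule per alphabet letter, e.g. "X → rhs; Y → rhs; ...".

A->B, B->D, C->AD, D->C

  step 0 ⇒ step 1: DCAA ⇒ C·AD·B·B
    A ↦ B
    C ↦ AD
    D ↦ C
    B ↦ D  (constrained at step 1)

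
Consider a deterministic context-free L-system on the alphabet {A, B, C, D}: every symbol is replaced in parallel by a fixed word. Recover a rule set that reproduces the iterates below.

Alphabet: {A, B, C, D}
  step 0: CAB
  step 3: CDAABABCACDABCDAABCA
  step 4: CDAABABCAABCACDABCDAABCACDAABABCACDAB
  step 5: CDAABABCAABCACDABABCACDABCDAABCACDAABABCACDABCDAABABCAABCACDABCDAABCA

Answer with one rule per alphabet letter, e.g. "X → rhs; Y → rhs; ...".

A->AB, B->CA, C->CD, D->A

  step 4 ⇒ step 5: CDAABABCAABCACDABCDAABCACDAABABCACDAB ⇒ CD·A·AB·AB·CA·AB·CA·CD·AB·AB·CA·CD·AB·CD·A·AB·CA·CD·A·AB·AB·CA·CD·AB·CD·A·AB·AB·CA·AB·CA·CD·AB·CD·A·AB·CA
    A ↦ AB
    B ↦ CA
    C ↦ CD
    D ↦ A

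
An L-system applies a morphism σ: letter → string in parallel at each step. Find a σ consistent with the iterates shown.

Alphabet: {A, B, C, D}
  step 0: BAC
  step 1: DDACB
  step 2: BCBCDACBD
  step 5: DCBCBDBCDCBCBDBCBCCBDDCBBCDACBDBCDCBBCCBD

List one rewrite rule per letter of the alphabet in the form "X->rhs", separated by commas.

  step 1 ⇒ step 2: DDACB ⇒ BC·BC·DA·CB·D
    A ↦ DA
    B ↦ D
    C ↦ CB
    D ↦ BC

A->DA, B->D, C->CB, D->BC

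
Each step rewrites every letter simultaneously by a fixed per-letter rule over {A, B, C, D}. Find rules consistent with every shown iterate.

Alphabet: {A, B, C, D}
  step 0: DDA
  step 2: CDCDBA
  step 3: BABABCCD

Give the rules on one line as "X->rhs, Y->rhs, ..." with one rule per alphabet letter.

A->CD, B->BC, C->B, D->A

  step 2 ⇒ step 3: CDCDBA ⇒ B·A·B·A·BC·CD
    A ↦ CD
    B ↦ BC
    C ↦ B
    D ↦ A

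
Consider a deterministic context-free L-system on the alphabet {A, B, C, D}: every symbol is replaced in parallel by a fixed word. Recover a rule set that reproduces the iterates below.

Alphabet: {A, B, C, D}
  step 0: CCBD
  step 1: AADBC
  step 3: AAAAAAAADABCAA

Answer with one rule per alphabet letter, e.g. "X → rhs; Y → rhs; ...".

A->AA, B->D, C->A, D->BC

  step 0 ⇒ step 1: CCBD ⇒ A·A·D·BC
    B ↦ D
    C ↦ A
    D ↦ BC
    A ↦ AA  (constrained at step 1)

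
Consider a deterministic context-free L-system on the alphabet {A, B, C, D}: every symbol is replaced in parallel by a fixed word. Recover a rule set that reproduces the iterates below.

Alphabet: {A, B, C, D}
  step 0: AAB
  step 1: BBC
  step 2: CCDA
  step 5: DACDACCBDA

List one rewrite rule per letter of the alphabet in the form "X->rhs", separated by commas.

  step 1 ⇒ step 2: BBC ⇒ C·C·DA
    B ↦ C
    C ↦ DA
  step 0 ⇒ step 1: AAB ⇒ B·B·C
    A ↦ B
    D ↦ C  (constrained at step 2)

A->B, B->C, C->DA, D->C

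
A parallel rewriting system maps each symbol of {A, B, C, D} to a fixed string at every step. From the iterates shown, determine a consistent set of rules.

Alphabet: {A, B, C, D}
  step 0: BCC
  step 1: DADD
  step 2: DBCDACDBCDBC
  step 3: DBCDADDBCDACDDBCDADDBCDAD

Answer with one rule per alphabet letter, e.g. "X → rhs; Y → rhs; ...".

A->DAC, B->DA, C->D, D->DBC

  step 2 ⇒ step 3: DBCDACDBCDBC ⇒ DBC·DA·D·DBC·DAC·D·DBC·DA·D·DBC·DA·D
    A ↦ DAC
    B ↦ DA
    C ↦ D
    D ↦ DBC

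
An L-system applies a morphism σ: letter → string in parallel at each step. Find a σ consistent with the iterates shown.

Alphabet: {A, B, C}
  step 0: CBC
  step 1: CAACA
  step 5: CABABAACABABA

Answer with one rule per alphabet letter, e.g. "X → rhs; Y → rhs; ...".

  step 0 ⇒ step 1: CBC ⇒ CA·A·CA
    B ↦ A
    C ↦ CA
    A ↦ B  (constrained at step 1)

A->B, B->A, C->CA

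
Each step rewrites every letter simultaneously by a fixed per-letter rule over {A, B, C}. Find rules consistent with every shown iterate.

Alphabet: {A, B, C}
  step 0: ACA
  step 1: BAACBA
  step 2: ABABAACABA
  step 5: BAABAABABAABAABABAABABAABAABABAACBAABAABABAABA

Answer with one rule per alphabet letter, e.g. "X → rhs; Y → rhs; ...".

A->BA, B->A, C->AC

  step 1 ⇒ step 2: BAACBA ⇒ A·BA·BA·AC·A·BA
    A ↦ BA
    B ↦ A
    C ↦ AC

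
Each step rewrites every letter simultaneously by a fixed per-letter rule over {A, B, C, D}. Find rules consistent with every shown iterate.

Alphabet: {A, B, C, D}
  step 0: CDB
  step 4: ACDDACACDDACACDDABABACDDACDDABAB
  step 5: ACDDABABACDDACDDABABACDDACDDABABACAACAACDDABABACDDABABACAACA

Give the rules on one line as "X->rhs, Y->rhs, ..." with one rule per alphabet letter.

A->AC, B->A, C->DD, D->AB

  step 4 ⇒ step 5: ACDDACACDDACACDDABABACDDACDDABAB ⇒ AC·DD·AB·AB·AC·DD·AC·DD·AB·AB·AC·DD·AC·DD·AB·AB·AC·A·AC·A·AC·DD·AB·AB·AC·DD·AB·AB·AC·A·AC·A
    A ↦ AC
    B ↦ A
    C ↦ DD
    D ↦ AB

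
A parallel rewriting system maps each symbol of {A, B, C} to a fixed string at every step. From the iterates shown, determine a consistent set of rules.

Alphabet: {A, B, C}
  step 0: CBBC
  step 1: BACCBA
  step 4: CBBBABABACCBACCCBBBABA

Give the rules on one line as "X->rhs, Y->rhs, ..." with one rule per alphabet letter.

A->BB, B->C, C->BA

  step 0 ⇒ step 1: CBBC ⇒ BA·C·C·BA
    B ↦ C
    C ↦ BA
    A ↦ BB  (constrained at step 1)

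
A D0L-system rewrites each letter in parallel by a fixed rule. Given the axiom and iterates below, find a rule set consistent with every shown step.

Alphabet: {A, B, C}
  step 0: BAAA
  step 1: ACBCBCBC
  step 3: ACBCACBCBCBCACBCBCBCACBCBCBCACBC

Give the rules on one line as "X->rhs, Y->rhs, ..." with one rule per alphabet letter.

A->BC, B->AC, C->BC

  step 0 ⇒ step 1: BAAA ⇒ AC·BC·BC·BC
    A ↦ BC
    B ↦ AC
    C ↦ BC  (constrained at step 1)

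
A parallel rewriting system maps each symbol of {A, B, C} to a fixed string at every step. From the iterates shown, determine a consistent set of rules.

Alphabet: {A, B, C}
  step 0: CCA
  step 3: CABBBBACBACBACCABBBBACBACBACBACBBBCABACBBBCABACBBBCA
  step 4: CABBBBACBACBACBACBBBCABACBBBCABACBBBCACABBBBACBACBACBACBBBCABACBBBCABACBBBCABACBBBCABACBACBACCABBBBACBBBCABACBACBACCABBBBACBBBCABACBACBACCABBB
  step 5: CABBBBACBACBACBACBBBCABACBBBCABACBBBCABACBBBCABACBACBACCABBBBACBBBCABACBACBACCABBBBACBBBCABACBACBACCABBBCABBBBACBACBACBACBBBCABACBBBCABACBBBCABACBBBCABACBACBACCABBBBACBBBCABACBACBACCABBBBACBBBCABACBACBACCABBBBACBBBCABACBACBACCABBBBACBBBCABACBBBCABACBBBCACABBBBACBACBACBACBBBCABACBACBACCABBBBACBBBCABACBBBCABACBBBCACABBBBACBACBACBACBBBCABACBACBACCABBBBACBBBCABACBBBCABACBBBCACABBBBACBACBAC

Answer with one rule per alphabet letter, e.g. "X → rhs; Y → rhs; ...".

A->BBB, B->BAC, C->CA

  step 4 ⇒ step 5: CABBBBACBACBACBACBBBCABACBBBCABACBBBCACABBBBACBACBACBACBBBCABACBBBCABACBBBCABACBBBCABACBACBACCABBBBACBBBCABACBACBACCABBBBACBBBCABACBACBACCABBB ⇒ CA·BBB·BAC·BAC·BAC·BAC·BBB·CA·BAC·BBB·CA·BAC·BBB·CA·BAC·BBB·CA·BAC·BAC·BAC·CA·BBB·BAC·BBB·CA·BAC·BAC·BAC·CA·BBB·BAC·BBB·CA·BAC·BAC·BAC·CA·BBB·CA·BBB·BAC·BAC·BAC·BAC·BBB·CA·BAC·BBB·CA·BAC·BBB·CA·BAC·BBB·CA·BAC·BAC·BAC·CA·BBB·BAC·BBB·CA·BAC·BAC·BAC·CA·BBB·BAC·BBB·CA·BAC·BAC·BAC·CA·BBB·BAC·BBB·CA·BAC·BAC·BAC·CA·BBB·BAC·BBB·CA·BAC·BBB·CA·BAC·BBB·CA·CA·BBB·BAC·BAC·BAC·BAC·BBB·CA·BAC·BAC·BAC·CA·BBB·BAC·BBB·CA·BAC·BBB·CA·BAC·BBB·CA·CA·BBB·BAC·BAC·BAC·BAC·BBB·CA·BAC·BAC·BAC·CA·BBB·BAC·BBB·CA·BAC·BBB·CA·BAC·BBB·CA·CA·BBB·BAC·BAC·BAC
    A ↦ BBB
    B ↦ BAC
    C ↦ CA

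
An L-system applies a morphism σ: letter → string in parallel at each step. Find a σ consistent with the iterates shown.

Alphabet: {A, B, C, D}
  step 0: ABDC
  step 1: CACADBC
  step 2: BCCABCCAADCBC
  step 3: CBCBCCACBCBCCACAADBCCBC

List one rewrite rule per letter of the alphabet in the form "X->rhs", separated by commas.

A->CA, B->C, C->BC, D->AD

  step 2 ⇒ step 3: BCCABCCAADCBC ⇒ C·BC·BC·CA·C·BC·BC·CA·CA·AD·BC·C·BC
    A ↦ CA
    B ↦ C
    C ↦ BC
    D ↦ AD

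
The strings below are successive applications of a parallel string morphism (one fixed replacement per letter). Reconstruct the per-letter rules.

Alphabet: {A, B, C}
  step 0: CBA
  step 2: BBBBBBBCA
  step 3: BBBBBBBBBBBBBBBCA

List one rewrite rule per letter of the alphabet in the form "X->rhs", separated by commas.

  step 2 ⇒ step 3: BBBBBBBCA ⇒ BB·BB·BB·BB·BB·BB·BB·B·CA
    A ↦ CA
    B ↦ BB
    C ↦ B

A->CA, B->BB, C->B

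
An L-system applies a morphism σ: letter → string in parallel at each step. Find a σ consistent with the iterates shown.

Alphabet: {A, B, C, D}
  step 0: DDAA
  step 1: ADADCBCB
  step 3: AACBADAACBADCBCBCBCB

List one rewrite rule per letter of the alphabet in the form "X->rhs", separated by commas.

  step 0 ⇒ step 1: DDAA ⇒ AD·AD·CB·CB
    A ↦ CB
    D ↦ AD
    B ↦ A  (constrained at step 1)
    C ↦ A  (constrained at step 1)

A->CB, B->A, C->A, D->AD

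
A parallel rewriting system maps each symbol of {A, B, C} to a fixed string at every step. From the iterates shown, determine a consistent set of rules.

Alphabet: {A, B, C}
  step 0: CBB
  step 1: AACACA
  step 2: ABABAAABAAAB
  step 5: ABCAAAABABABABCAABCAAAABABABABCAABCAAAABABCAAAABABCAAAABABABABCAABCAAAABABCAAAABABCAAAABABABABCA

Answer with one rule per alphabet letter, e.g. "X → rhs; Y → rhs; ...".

  step 1 ⇒ step 2: AACACA ⇒ AB·AB·AA·AB·AA·AB
    A ↦ AB
    C ↦ AA
  step 0 ⇒ step 1: CBB ⇒ AA·CA·CA
    B ↦ CA

A->AB, B->CA, C->AA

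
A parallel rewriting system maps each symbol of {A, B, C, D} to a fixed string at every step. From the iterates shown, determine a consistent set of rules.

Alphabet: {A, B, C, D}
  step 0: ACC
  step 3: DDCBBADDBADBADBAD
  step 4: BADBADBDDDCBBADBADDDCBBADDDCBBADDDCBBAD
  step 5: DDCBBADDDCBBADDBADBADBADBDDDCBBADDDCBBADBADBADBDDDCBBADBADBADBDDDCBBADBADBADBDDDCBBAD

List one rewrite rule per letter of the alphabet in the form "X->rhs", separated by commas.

A->DCB, B->D, C->B, D->BAD

  step 4 ⇒ step 5: BADBADBDDDCBBADBADDDCBBADDDCBBADDDCBBAD ⇒ D·DCB·BAD·D·DCB·BAD·D·BAD·BAD·BAD·B·D·D·DCB·BAD·D·DCB·BAD·BAD·BAD·B·D·D·DCB·BAD·BAD·BAD·B·D·D·DCB·BAD·BAD·BAD·B·D·D·DCB·BAD
    A ↦ DCB
    B ↦ D
    C ↦ B
    D ↦ BAD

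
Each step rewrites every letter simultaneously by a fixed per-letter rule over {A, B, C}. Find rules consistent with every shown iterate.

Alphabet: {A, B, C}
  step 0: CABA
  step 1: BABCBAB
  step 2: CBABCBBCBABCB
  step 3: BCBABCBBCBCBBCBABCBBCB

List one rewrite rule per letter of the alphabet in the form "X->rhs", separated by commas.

  step 2 ⇒ step 3: CBABCBBCBABCB ⇒ B·CB·AB·CB·B·CB·CB·B·CB·AB·CB·B·CB
    A ↦ AB
    B ↦ CB
    C ↦ B

A->AB, B->CB, C->B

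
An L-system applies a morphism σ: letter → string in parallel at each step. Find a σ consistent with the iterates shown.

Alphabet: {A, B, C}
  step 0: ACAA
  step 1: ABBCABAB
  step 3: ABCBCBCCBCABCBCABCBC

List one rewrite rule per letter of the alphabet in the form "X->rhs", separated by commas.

  step 0 ⇒ step 1: ACAA ⇒ AB·BC·AB·AB
    A ↦ AB
    C ↦ BC
    B ↦ C  (constrained at step 1)

A->AB, B->C, C->BC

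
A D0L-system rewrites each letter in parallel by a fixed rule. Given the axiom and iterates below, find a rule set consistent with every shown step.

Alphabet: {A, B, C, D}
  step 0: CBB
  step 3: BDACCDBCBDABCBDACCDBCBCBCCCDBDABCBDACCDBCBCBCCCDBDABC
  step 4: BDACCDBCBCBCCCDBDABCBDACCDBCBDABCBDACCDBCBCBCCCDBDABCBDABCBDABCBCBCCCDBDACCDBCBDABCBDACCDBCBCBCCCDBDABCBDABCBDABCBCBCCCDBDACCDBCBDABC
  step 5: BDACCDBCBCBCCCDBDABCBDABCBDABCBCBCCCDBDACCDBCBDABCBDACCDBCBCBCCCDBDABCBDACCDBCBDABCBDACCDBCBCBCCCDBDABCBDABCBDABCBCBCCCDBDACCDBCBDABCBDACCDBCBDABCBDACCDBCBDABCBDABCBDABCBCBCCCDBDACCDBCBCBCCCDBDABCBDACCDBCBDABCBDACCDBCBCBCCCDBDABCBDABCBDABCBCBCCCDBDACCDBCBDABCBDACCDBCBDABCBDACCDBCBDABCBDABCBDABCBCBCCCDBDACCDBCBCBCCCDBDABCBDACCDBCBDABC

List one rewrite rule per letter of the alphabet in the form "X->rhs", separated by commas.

  step 4 ⇒ step 5: BDACCDBCBCBCCCDBDABCBDACCDBCBDABCBDACCDBCBCBCCCDBDABCBDABCBDABCBCBCCCDBDACCDBCBDABCBDACCDBCBCBCCCDBDABCBDABCBDABCBCBCCCDBDACCDBCBDABC ⇒ BDA·CCD·BC·BC·BC·CCD·BDA·BC·BDA·BC·BDA·BC·BC·BC·CCD·BDA·CCD·BC·BDA·BC·BDA·CCD·BC·BC·BC·CCD·BDA·BC·BDA·CCD·BC·BDA·BC·BDA·CCD·BC·BC·BC·CCD·BDA·BC·BDA·BC·BDA·BC·BC·BC·CCD·BDA·CCD·BC·BDA·BC·BDA·CCD·BC·BDA·BC·BDA·CCD·BC·BDA·BC·BDA·BC·BDA·BC·BC·BC·CCD·BDA·CCD·BC·BC·BC·CCD·BDA·BC·BDA·CCD·BC·BDA·BC·BDA·CCD·BC·BC·BC·CCD·BDA·BC·BDA·BC·BDA·BC·BC·BC·CCD·BDA·CCD·BC·BDA·BC·BDA·CCD·BC·BDA·BC·BDA·CCD·BC·BDA·BC·BDA·BC·BDA·BC·BC·BC·CCD·BDA·CCD·BC·BC·BC·CCD·BDA·BC·BDA·CCD·BC·BDA·BC
    A ↦ BC
    B ↦ BDA
    C ↦ BC
    D ↦ CCD

A->BC, B->BDA, C->BC, D->CCD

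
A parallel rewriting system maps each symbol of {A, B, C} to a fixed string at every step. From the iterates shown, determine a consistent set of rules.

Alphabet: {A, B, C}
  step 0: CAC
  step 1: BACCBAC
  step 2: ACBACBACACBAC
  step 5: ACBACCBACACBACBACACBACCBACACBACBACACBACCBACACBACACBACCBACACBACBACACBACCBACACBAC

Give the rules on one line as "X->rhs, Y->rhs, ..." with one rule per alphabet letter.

A->C, B->A, C->BAC

  step 1 ⇒ step 2: BACCBAC ⇒ A·C·BAC·BAC·A·C·BAC
    A ↦ C
    B ↦ A
    C ↦ BAC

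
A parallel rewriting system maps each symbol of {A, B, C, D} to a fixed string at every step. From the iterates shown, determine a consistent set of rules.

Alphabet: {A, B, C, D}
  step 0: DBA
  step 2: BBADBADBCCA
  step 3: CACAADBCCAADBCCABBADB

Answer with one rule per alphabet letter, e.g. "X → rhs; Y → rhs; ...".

A->ADB, B->CA, C->B, D->C

  step 2 ⇒ step 3: BBADBADBCCA ⇒ CA·CA·ADB·C·CA·ADB·C·CA·B·B·ADB
    A ↦ ADB
    B ↦ CA
    C ↦ B
    D ↦ C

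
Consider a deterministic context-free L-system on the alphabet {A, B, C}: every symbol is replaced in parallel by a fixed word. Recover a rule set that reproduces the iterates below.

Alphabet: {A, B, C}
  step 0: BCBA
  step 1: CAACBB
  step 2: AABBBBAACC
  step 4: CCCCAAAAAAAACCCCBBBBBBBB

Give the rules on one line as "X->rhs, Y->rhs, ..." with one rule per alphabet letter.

A->BB, B->C, C->AA

  step 1 ⇒ step 2: CAACBB ⇒ AA·BB·BB·AA·C·C
    A ↦ BB
    B ↦ C
    C ↦ AA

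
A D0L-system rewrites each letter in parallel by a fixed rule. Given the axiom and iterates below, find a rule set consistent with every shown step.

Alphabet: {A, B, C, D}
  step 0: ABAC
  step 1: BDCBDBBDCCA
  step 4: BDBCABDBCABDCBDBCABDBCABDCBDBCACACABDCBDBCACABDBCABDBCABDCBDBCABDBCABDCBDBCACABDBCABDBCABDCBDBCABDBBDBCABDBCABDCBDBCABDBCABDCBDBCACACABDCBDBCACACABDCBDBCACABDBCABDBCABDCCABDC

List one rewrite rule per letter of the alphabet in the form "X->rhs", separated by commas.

A->BDC, B->BDB, C->CA, D->CA

  step 0 ⇒ step 1: ABAC ⇒ BDC·BDB·BDC·CA
    A ↦ BDC
    B ↦ BDB
    C ↦ CA
    D ↦ CA  (constrained at step 1)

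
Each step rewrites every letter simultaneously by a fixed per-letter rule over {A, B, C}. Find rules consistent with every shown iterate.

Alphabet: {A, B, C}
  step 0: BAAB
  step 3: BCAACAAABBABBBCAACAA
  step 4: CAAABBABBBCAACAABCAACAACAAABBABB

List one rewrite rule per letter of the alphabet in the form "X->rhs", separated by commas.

  step 3 ⇒ step 4: BCAACAAABBABBBCAACAA ⇒ CAA·A·B·B·A·B·B·B·CAA·CAA·B·CAA·CAA·CAA·A·B·B·A·B·B
    A ↦ B
    B ↦ CAA
    C ↦ A

A->B, B->CAA, C->A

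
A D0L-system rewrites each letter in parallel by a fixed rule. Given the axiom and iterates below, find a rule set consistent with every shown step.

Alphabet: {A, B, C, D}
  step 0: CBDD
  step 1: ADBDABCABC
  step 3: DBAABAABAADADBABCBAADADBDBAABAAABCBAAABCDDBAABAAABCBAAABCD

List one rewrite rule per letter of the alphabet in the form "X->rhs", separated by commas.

A->BAA, B->D, C->ADB, D->ABC

  step 0 ⇒ step 1: CBDD ⇒ ADB·D·ABC·ABC
    B ↦ D
    C ↦ ADB
    D ↦ ABC
    A ↦ BAA  (constrained at step 1)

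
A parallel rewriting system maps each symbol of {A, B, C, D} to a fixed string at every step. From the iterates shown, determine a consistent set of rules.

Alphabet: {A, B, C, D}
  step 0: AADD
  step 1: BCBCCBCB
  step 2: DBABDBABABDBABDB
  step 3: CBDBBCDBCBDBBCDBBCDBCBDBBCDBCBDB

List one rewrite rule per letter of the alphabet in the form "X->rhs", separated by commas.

  step 2 ⇒ step 3: DBABDBABABDBABDB ⇒ CB·DB·BC·DB·CB·DB·BC·DB·BC·DB·CB·DB·BC·DB·CB·DB
    A ↦ BC
    B ↦ DB
    D ↦ CB
  step 1 ⇒ step 2: BCBCCBCB ⇒ DB·AB·DB·AB·AB·DB·AB·DB
    C ↦ AB

A->BC, B->DB, C->AB, D->CB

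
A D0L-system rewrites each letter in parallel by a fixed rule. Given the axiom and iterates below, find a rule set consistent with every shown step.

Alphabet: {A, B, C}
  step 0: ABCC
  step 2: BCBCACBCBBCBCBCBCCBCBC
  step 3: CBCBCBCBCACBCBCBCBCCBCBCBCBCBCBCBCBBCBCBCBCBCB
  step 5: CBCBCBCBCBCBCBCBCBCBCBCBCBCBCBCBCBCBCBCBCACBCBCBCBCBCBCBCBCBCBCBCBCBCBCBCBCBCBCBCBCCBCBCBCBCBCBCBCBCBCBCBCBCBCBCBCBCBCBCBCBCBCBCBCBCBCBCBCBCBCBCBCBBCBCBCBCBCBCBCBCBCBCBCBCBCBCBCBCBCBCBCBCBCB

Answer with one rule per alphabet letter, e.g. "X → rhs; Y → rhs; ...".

  step 2 ⇒ step 3: BCBCACBCBBCBCBCBCCBCBC ⇒ C·BCB·C·BCB·CAC·BCB·C·BCB·C·C·BCB·C·BCB·C·BCB·C·BCB·BCB·C·BCB·C·BCB
    A ↦ CAC
    B ↦ C
    C ↦ BCB

A->CAC, B->C, C->BCB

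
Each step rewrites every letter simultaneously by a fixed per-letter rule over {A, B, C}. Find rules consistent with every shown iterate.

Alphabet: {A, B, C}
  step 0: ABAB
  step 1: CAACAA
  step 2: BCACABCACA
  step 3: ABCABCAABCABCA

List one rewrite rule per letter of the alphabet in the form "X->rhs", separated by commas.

  step 2 ⇒ step 3: BCACABCACA ⇒ A·B·CA·B·CA·A·B·CA·B·CA
    A ↦ CA
    B ↦ A
    C ↦ B

A->CA, B->A, C->B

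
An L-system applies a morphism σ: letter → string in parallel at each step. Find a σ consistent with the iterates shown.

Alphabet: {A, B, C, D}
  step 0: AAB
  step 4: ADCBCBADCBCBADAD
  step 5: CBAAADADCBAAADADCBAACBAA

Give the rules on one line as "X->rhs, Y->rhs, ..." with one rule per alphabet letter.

A->CB, B->D, C->A, D->AA

  step 4 ⇒ step 5: ADCBCBADCBCBADAD ⇒ CB·AA·A·D·A·D·CB·AA·A·D·A·D·CB·AA·CB·AA
    A ↦ CB
    B ↦ D
    C ↦ A
    D ↦ AA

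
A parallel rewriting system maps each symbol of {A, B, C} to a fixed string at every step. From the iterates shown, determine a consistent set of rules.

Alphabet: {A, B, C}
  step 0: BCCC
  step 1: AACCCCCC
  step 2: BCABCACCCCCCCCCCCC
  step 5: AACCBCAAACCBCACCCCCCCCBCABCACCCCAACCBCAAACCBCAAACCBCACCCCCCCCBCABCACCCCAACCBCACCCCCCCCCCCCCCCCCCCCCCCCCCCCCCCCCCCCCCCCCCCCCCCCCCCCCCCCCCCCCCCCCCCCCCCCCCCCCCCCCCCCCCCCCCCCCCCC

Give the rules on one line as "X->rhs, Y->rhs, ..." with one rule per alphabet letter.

  step 1 ⇒ step 2: AACCCCCC ⇒ BCA·BCA·CC·CC·CC·CC·CC·CC
    A ↦ BCA
    C ↦ CC
  step 0 ⇒ step 1: BCCC ⇒ AA·CC·CC·CC
    B ↦ AA

A->BCA, B->AA, C->CC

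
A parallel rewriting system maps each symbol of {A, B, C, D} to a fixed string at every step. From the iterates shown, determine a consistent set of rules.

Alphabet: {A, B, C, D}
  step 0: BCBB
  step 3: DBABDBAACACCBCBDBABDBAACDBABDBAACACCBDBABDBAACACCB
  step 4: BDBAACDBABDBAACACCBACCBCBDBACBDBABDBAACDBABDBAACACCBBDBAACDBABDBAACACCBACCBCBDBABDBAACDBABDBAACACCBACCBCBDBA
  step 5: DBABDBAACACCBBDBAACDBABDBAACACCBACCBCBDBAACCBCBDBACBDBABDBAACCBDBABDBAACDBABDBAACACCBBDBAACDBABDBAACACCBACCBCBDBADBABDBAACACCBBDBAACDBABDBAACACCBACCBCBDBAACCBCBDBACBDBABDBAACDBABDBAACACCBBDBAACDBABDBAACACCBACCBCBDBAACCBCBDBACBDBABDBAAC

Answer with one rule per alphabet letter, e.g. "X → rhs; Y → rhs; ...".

  step 4 ⇒ step 5: BDBAACDBABDBAACACCBACCBCBDBACBDBABDBAACDBABDBAACACCBBDBAACDBABDBAACACCBACCBCBDBABDBAACDBABDBAACACCBACCBCBDBA ⇒ DBA·B·DBA·AC·AC·CB·B·DBA·AC·DBA·B·DBA·AC·AC·CB·AC·CB·CB·DBA·AC·CB·CB·DBA·CB·DBA·B·DBA·AC·CB·DBA·B·DBA·AC·DBA·B·DBA·AC·AC·CB·B·DBA·AC·DBA·B·DBA·AC·AC·CB·AC·CB·CB·DBA·DBA·B·DBA·AC·AC·CB·B·DBA·AC·DBA·B·DBA·AC·AC·CB·AC·CB·CB·DBA·AC·CB·CB·DBA·CB·DBA·B·DBA·AC·DBA·B·DBA·AC·AC·CB·B·DBA·AC·DBA·B·DBA·AC·AC·CB·AC·CB·CB·DBA·AC·CB·CB·DBA·CB·DBA·B·DBA·AC
    A ↦ AC
    B ↦ DBA
    C ↦ CB
    D ↦ B

A->AC, B->DBA, C->CB, D->B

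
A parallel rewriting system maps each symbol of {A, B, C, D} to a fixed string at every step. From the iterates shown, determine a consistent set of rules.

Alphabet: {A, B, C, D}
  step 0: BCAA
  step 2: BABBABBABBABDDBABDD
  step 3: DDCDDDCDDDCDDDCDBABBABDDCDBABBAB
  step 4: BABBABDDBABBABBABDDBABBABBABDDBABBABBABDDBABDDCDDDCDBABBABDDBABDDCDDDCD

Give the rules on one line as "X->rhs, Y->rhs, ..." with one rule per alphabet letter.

  step 3 ⇒ step 4: DDCDDDCDDDCDDDCDBABBABDDCDBABBAB ⇒ BAB·BAB·DD·BAB·BAB·BAB·DD·BAB·BAB·BAB·DD·BAB·BAB·BAB·DD·BAB·D·DC·D·D·DC·D·BAB·BAB·DD·BAB·D·DC·D·D·DC·D
    A ↦ DC
    B ↦ D
    C ↦ DD
    D ↦ BAB

A->DC, B->D, C->DD, D->BAB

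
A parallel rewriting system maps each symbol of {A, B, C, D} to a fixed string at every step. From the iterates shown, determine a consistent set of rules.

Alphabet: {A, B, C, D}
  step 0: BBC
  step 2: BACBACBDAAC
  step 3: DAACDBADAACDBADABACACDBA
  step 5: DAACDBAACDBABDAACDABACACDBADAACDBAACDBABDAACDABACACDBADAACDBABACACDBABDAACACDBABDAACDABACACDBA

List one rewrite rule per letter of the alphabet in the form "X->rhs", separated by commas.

  step 2 ⇒ step 3: BACBACBDAAC ⇒ DA·AC·DBA·DA·AC·DBA·DA·B·AC·AC·DBA
    A ↦ AC
    B ↦ DA
    C ↦ DBA
    D ↦ B

A->AC, B->DA, C->DBA, D->B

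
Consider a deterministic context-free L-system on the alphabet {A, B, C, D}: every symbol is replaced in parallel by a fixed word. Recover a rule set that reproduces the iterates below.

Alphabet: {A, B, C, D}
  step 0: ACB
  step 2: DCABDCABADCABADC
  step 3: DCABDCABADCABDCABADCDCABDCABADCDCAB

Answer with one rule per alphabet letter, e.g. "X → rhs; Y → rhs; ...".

  step 2 ⇒ step 3: DCABDCABADCABADC ⇒ DC·AB·DC·ABA·DC·AB·DC·ABA·DC·DC·AB·DC·ABA·DC·DC·AB
    A ↦ DC
    B ↦ ABA
    C ↦ AB
    D ↦ DC

A->DC, B->ABA, C->AB, D->DC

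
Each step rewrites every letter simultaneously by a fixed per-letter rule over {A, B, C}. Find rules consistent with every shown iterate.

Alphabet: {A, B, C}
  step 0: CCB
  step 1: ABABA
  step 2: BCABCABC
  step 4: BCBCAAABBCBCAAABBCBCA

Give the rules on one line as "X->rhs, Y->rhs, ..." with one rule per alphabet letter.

A->BC, B->A, C->AB

  step 1 ⇒ step 2: ABABA ⇒ BC·A·BC·A·BC
    A ↦ BC
    B ↦ A
  step 0 ⇒ step 1: CCB ⇒ AB·AB·A
    C ↦ AB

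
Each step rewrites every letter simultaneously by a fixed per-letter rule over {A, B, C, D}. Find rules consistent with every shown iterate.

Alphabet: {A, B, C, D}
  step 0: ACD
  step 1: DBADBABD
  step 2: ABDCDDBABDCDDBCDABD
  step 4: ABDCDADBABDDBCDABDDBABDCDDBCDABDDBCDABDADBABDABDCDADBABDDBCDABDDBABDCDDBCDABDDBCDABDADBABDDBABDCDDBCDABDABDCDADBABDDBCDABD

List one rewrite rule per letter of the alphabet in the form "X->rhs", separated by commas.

  step 1 ⇒ step 2: DBADBABD ⇒ ABD·CD·DB·ABD·CD·DB·CD·ABD
    A ↦ DB
    B ↦ CD
    D ↦ ABD
  step 0 ⇒ step 1: ACD ⇒ DB·ADB·ABD
    C ↦ ADB

A->DB, B->CD, C->ADB, D->ABD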